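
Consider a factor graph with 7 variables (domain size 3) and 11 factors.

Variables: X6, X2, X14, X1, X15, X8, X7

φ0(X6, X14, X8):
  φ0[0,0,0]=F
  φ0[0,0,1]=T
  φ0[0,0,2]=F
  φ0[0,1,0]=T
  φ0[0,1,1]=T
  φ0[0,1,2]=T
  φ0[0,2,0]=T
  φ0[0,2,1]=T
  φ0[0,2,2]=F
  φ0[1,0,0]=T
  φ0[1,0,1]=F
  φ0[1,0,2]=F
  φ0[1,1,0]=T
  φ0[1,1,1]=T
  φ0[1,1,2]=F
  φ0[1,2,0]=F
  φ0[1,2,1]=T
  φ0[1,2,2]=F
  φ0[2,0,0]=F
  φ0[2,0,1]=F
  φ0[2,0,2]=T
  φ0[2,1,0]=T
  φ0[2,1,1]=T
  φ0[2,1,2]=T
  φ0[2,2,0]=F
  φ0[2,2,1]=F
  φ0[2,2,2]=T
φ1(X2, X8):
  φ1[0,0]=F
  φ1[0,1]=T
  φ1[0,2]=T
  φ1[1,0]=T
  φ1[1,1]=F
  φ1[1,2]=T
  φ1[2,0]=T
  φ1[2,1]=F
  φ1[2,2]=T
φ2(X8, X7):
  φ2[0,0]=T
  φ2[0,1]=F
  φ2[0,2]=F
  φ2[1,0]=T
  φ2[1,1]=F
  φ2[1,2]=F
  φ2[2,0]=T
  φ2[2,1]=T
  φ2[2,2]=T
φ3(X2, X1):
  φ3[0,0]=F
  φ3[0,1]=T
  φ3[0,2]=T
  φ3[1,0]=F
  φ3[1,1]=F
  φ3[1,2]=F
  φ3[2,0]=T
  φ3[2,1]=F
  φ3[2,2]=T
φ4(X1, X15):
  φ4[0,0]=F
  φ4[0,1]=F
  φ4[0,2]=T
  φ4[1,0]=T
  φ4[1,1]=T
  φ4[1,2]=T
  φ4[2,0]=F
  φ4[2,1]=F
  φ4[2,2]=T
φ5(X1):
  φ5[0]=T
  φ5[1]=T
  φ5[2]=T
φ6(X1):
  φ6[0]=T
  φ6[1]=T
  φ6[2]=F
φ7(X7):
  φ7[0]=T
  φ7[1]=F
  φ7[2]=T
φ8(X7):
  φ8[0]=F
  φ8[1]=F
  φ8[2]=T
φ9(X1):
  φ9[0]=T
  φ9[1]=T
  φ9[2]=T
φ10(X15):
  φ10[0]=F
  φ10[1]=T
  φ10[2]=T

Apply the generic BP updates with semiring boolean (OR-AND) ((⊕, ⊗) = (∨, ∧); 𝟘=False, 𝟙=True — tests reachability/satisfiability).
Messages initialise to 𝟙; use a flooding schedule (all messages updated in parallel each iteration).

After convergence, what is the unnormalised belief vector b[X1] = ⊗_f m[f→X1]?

init: all messages = 𝟙 over 3 values
r1 m[φ0→X6] = [T, T, T]
r1 m[φ0→X14] = [T, T, T]
r1 m[φ0→X8] = [T, T, T]
r1 m[φ1→X2] = [T, T, T]
r1 m[φ1→X8] = [T, T, T]
r1 m[φ2→X8] = [T, T, T]
r1 m[φ2→X7] = [T, T, T]
r1 m[φ3→X2] = [T, F, T]
r1 m[φ3→X1] = [T, T, T]
r1 m[φ4→X1] = [T, T, T]
r1 m[φ4→X15] = [T, T, T]
r1 m[φ5→X1] = [T, T, T]
r1 m[φ6→X1] = [T, T, F]
r1 m[φ7→X7] = [T, F, T]
r1 m[φ8→X7] = [F, F, T]
r1 m[φ9→X1] = [T, T, T]
r1 m[φ10→X15] = [F, T, T]
r1 m[X6→φ0] = [T, T, T]
r1 m[X2→φ1] = [T, T, T]
r1 m[X2→φ3] = [T, T, T]
r1 m[X14→φ0] = [T, T, T]
r1 m[X1→φ3] = [T, T, T]
r1 m[X1→φ4] = [T, T, T]
r1 m[X1→φ5] = [T, T, T]
r1 m[X1→φ6] = [T, T, T]
r1 m[X1→φ9] = [T, T, T]
r1 m[X15→φ4] = [T, T, T]
r1 m[X15→φ10] = [T, T, T]
r1 m[X8→φ0] = [T, T, T]
r1 m[X8→φ1] = [T, T, T]
r1 m[X8→φ2] = [T, T, T]
r1 m[X7→φ2] = [T, T, T]
r1 m[X7→φ7] = [T, T, T]
r1 m[X7→φ8] = [T, T, T]
r2 m[φ0→X6] = [T, T, T]
r2 m[φ0→X14] = [T, T, T]
r2 m[φ0→X8] = [T, T, T]
r2 m[φ1→X2] = [T, T, T]
r2 m[φ1→X8] = [T, T, T]
r2 m[φ2→X8] = [T, T, T]
r2 m[φ2→X7] = [T, T, T]
r2 m[φ3→X2] = [T, F, T]
r2 m[φ3→X1] = [T, T, T]
r2 m[φ4→X1] = [T, T, T]
r2 m[φ4→X15] = [T, T, T]
r2 m[φ5→X1] = [T, T, T]
r2 m[φ6→X1] = [T, T, F]
r2 m[φ7→X7] = [T, F, T]
r2 m[φ8→X7] = [F, F, T]
r2 m[φ9→X1] = [T, T, T]
r2 m[φ10→X15] = [F, T, T]
r2 m[X6→φ0] = [T, T, T]
r2 m[X2→φ1] = [T, F, T]
r2 m[X2→φ3] = [T, T, T]
r2 m[X14→φ0] = [T, T, T]
r2 m[X1→φ3] = [T, T, F]
r2 m[X1→φ4] = [T, T, F]
r2 m[X1→φ5] = [T, T, F]
r2 m[X1→φ6] = [T, T, T]
r2 m[X1→φ9] = [T, T, F]
r2 m[X15→φ4] = [F, T, T]
r2 m[X15→φ10] = [T, T, T]
r2 m[X8→φ0] = [T, T, T]
r2 m[X8→φ1] = [T, T, T]
r2 m[X8→φ2] = [T, T, T]
r2 m[X7→φ2] = [F, F, T]
r2 m[X7→φ7] = [F, F, T]
r2 m[X7→φ8] = [T, F, T]
r3 m[φ0→X6] = [T, T, T]
r3 m[φ0→X14] = [T, T, T]
r3 m[φ0→X8] = [T, T, T]
r3 m[φ1→X2] = [T, T, T]
r3 m[φ1→X8] = [T, T, T]
r3 m[φ2→X8] = [F, F, T]
r3 m[φ2→X7] = [T, T, T]
r3 m[φ3→X2] = [T, F, T]
r3 m[φ3→X1] = [T, T, T]
r3 m[φ4→X1] = [T, T, T]
r3 m[φ4→X15] = [T, T, T]
r3 m[φ5→X1] = [T, T, T]
r3 m[φ6→X1] = [T, T, F]
r3 m[φ7→X7] = [T, F, T]
r3 m[φ8→X7] = [F, F, T]
r3 m[φ9→X1] = [T, T, T]
r3 m[φ10→X15] = [F, T, T]
r3 m[X6→φ0] = [T, T, T]
r3 m[X2→φ1] = [T, F, T]
r3 m[X2→φ3] = [T, T, T]
r3 m[X14→φ0] = [T, T, T]
r3 m[X1→φ3] = [T, T, F]
r3 m[X1→φ4] = [T, T, F]
r3 m[X1→φ5] = [T, T, F]
r3 m[X1→φ6] = [T, T, T]
r3 m[X1→φ9] = [T, T, F]
r3 m[X15→φ4] = [F, T, T]
r3 m[X15→φ10] = [T, T, T]
r3 m[X8→φ0] = [T, T, T]
r3 m[X8→φ1] = [T, T, T]
r3 m[X8→φ2] = [T, T, T]
r3 m[X7→φ2] = [F, F, T]
r3 m[X7→φ7] = [F, F, T]
r3 m[X7→φ8] = [T, F, T]
r4 m[φ0→X6] = [T, T, T]
r4 m[φ0→X14] = [T, T, T]
r4 m[φ0→X8] = [T, T, T]
r4 m[φ1→X2] = [T, T, T]
r4 m[φ1→X8] = [T, T, T]
r4 m[φ2→X8] = [F, F, T]
r4 m[φ2→X7] = [T, T, T]
r4 m[φ3→X2] = [T, F, T]
r4 m[φ3→X1] = [T, T, T]
r4 m[φ4→X1] = [T, T, T]
r4 m[φ4→X15] = [T, T, T]
r4 m[φ5→X1] = [T, T, T]
r4 m[φ6→X1] = [T, T, F]
r4 m[φ7→X7] = [T, F, T]
r4 m[φ8→X7] = [F, F, T]
r4 m[φ9→X1] = [T, T, T]
r4 m[φ10→X15] = [F, T, T]
r4 m[X6→φ0] = [T, T, T]
r4 m[X2→φ1] = [T, F, T]
r4 m[X2→φ3] = [T, T, T]
r4 m[X14→φ0] = [T, T, T]
r4 m[X1→φ3] = [T, T, F]
r4 m[X1→φ4] = [T, T, F]
r4 m[X1→φ5] = [T, T, F]
r4 m[X1→φ6] = [T, T, T]
r4 m[X1→φ9] = [T, T, F]
r4 m[X15→φ4] = [F, T, T]
r4 m[X15→φ10] = [T, T, T]
r4 m[X8→φ0] = [F, F, T]
r4 m[X8→φ1] = [F, F, T]
r4 m[X8→φ2] = [T, T, T]
r4 m[X7→φ2] = [F, F, T]
r4 m[X7→φ7] = [F, F, T]
r4 m[X7→φ8] = [T, F, T]
r5 m[φ0→X6] = [T, F, T]
r5 m[φ0→X14] = [T, T, T]
r5 m[φ0→X8] = [T, T, T]
r5 m[φ1→X2] = [T, T, T]
r5 m[φ1→X8] = [T, T, T]
r5 m[φ2→X8] = [F, F, T]
r5 m[φ2→X7] = [T, T, T]
r5 m[φ3→X2] = [T, F, T]
r5 m[φ3→X1] = [T, T, T]
r5 m[φ4→X1] = [T, T, T]
r5 m[φ4→X15] = [T, T, T]
r5 m[φ5→X1] = [T, T, T]
r5 m[φ6→X1] = [T, T, F]
r5 m[φ7→X7] = [T, F, T]
r5 m[φ8→X7] = [F, F, T]
r5 m[φ9→X1] = [T, T, T]
r5 m[φ10→X15] = [F, T, T]
r5 m[X6→φ0] = [T, T, T]
r5 m[X2→φ1] = [T, F, T]
r5 m[X2→φ3] = [T, T, T]
r5 m[X14→φ0] = [T, T, T]
r5 m[X1→φ3] = [T, T, F]
r5 m[X1→φ4] = [T, T, F]
r5 m[X1→φ5] = [T, T, F]
r5 m[X1→φ6] = [T, T, T]
r5 m[X1→φ9] = [T, T, F]
r5 m[X15→φ4] = [F, T, T]
r5 m[X15→φ10] = [T, T, T]
r5 m[X8→φ0] = [F, F, T]
r5 m[X8→φ1] = [F, F, T]
r5 m[X8→φ2] = [T, T, T]
r5 m[X7→φ2] = [F, F, T]
r5 m[X7→φ7] = [F, F, T]
r5 m[X7→φ8] = [T, F, T]
r6 m[φ0→X6] = [T, F, T]
r6 m[φ0→X14] = [T, T, T]
r6 m[φ0→X8] = [T, T, T]
r6 m[φ1→X2] = [T, T, T]
r6 m[φ1→X8] = [T, T, T]
r6 m[φ2→X8] = [F, F, T]
r6 m[φ2→X7] = [T, T, T]
r6 m[φ3→X2] = [T, F, T]
r6 m[φ3→X1] = [T, T, T]
r6 m[φ4→X1] = [T, T, T]
r6 m[φ4→X15] = [T, T, T]
r6 m[φ5→X1] = [T, T, T]
r6 m[φ6→X1] = [T, T, F]
r6 m[φ7→X7] = [T, F, T]
r6 m[φ8→X7] = [F, F, T]
r6 m[φ9→X1] = [T, T, T]
r6 m[φ10→X15] = [F, T, T]
r6 m[X6→φ0] = [T, T, T]
r6 m[X2→φ1] = [T, F, T]
r6 m[X2→φ3] = [T, T, T]
r6 m[X14→φ0] = [T, T, T]
r6 m[X1→φ3] = [T, T, F]
r6 m[X1→φ4] = [T, T, F]
r6 m[X1→φ5] = [T, T, F]
r6 m[X1→φ6] = [T, T, T]
r6 m[X1→φ9] = [T, T, F]
r6 m[X15→φ4] = [F, T, T]
r6 m[X15→φ10] = [T, T, T]
r6 m[X8→φ0] = [F, F, T]
r6 m[X8→φ1] = [F, F, T]
r6 m[X8→φ2] = [T, T, T]
r6 m[X7→φ2] = [F, F, T]
r6 m[X7→φ7] = [F, F, T]
r6 m[X7→φ8] = [T, F, T]
fixed point reached at round 6
b[X1] = ⊗ incoming = [T, T, F]

b[X1] = [T, T, F]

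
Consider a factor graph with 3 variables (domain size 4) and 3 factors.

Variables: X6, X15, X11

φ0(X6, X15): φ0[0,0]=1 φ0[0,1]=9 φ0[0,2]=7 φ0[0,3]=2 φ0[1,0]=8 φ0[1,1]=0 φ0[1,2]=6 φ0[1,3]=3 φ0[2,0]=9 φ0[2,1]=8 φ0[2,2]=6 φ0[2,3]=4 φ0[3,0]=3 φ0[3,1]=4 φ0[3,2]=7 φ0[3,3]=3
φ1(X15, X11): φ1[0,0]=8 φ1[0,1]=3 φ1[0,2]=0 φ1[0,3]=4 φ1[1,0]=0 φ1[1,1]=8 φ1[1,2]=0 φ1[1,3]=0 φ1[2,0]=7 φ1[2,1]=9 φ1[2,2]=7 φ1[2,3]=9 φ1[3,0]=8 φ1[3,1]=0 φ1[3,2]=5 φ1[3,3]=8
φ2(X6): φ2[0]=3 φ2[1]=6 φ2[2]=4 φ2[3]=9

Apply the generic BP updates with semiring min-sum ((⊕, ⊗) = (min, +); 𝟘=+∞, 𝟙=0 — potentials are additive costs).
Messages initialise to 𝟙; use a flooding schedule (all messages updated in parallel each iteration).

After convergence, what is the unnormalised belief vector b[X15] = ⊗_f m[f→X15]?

b[X15] = [4, 6, 17, 5]

init: all messages = 𝟙 over 4 values
r1 m[φ0→X6] = [1, 0, 4, 3]
r1 m[φ0→X15] = [1, 0, 6, 2]
r1 m[φ1→X15] = [0, 0, 7, 0]
r1 m[φ1→X11] = [0, 0, 0, 0]
r1 m[φ2→X6] = [3, 6, 4, 9]
r1 m[X6→φ0] = [0, 0, 0, 0]
r1 m[X6→φ2] = [0, 0, 0, 0]
r1 m[X15→φ0] = [0, 0, 0, 0]
r1 m[X15→φ1] = [0, 0, 0, 0]
r1 m[X11→φ1] = [0, 0, 0, 0]
r2 m[φ0→X6] = [1, 0, 4, 3]
r2 m[φ0→X15] = [1, 0, 6, 2]
r2 m[φ1→X15] = [0, 0, 7, 0]
r2 m[φ1→X11] = [0, 0, 0, 0]
r2 m[φ2→X6] = [3, 6, 4, 9]
r2 m[X6→φ0] = [3, 6, 4, 9]
r2 m[X6→φ2] = [1, 0, 4, 3]
r2 m[X15→φ0] = [0, 0, 7, 0]
r2 m[X15→φ1] = [1, 0, 6, 2]
r2 m[X11→φ1] = [0, 0, 0, 0]
r3 m[φ0→X6] = [1, 0, 4, 3]
r3 m[φ0→X15] = [4, 6, 10, 5]
r3 m[φ1→X15] = [0, 0, 7, 0]
r3 m[φ1→X11] = [0, 2, 0, 0]
r3 m[φ2→X6] = [3, 6, 4, 9]
r3 m[X6→φ0] = [3, 6, 4, 9]
r3 m[X6→φ2] = [1, 0, 4, 3]
r3 m[X15→φ0] = [0, 0, 7, 0]
r3 m[X15→φ1] = [1, 0, 6, 2]
r3 m[X11→φ1] = [0, 0, 0, 0]
r4 m[φ0→X6] = [1, 0, 4, 3]
r4 m[φ0→X15] = [4, 6, 10, 5]
r4 m[φ1→X15] = [0, 0, 7, 0]
r4 m[φ1→X11] = [0, 2, 0, 0]
r4 m[φ2→X6] = [3, 6, 4, 9]
r4 m[X6→φ0] = [3, 6, 4, 9]
r4 m[X6→φ2] = [1, 0, 4, 3]
r4 m[X15→φ0] = [0, 0, 7, 0]
r4 m[X15→φ1] = [4, 6, 10, 5]
r4 m[X11→φ1] = [0, 0, 0, 0]
r5 m[φ0→X6] = [1, 0, 4, 3]
r5 m[φ0→X15] = [4, 6, 10, 5]
r5 m[φ1→X15] = [0, 0, 7, 0]
r5 m[φ1→X11] = [6, 5, 4, 6]
r5 m[φ2→X6] = [3, 6, 4, 9]
r5 m[X6→φ0] = [3, 6, 4, 9]
r5 m[X6→φ2] = [1, 0, 4, 3]
r5 m[X15→φ0] = [0, 0, 7, 0]
r5 m[X15→φ1] = [4, 6, 10, 5]
r5 m[X11→φ1] = [0, 0, 0, 0]
r6 m[φ0→X6] = [1, 0, 4, 3]
r6 m[φ0→X15] = [4, 6, 10, 5]
r6 m[φ1→X15] = [0, 0, 7, 0]
r6 m[φ1→X11] = [6, 5, 4, 6]
r6 m[φ2→X6] = [3, 6, 4, 9]
r6 m[X6→φ0] = [3, 6, 4, 9]
r6 m[X6→φ2] = [1, 0, 4, 3]
r6 m[X15→φ0] = [0, 0, 7, 0]
r6 m[X15→φ1] = [4, 6, 10, 5]
r6 m[X11→φ1] = [0, 0, 0, 0]
fixed point reached at round 6
b[X15] = ⊗ incoming = [4, 6, 17, 5]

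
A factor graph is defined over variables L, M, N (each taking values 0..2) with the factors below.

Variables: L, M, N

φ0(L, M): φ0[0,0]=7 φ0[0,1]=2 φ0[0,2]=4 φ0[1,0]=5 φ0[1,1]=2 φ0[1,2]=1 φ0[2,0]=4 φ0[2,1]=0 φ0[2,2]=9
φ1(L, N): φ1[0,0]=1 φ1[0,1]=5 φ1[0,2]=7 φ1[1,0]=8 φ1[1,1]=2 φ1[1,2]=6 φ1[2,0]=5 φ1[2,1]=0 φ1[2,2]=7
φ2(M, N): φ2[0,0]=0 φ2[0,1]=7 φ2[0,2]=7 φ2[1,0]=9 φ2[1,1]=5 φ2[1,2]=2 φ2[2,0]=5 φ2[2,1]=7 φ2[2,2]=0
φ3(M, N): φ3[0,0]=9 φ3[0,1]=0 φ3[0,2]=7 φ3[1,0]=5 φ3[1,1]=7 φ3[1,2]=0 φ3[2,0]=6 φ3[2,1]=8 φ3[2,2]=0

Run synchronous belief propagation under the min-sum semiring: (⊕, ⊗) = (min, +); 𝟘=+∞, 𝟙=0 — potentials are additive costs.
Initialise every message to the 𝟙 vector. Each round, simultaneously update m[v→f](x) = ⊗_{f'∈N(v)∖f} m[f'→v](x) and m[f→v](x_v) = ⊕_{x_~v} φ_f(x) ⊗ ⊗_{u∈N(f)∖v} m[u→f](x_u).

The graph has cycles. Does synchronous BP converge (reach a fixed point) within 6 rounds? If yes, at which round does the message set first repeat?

NOT CONVERGED within 6 rounds

init: all messages = 𝟙 over 3 values
r1 m[φ0→L] = [2, 1, 0]
r1 m[φ0→M] = [4, 0, 1]
r1 m[φ1→L] = [1, 2, 0]
r1 m[φ1→N] = [1, 0, 6]
r1 m[φ2→M] = [0, 2, 0]
r1 m[φ2→N] = [0, 5, 0]
r1 m[φ3→M] = [0, 0, 0]
r1 m[φ3→N] = [5, 0, 0]
r1 m[L→φ0] = [0, 0, 0]
r1 m[L→φ1] = [0, 0, 0]
r1 m[M→φ0] = [0, 0, 0]
r1 m[M→φ2] = [0, 0, 0]
r1 m[M→φ3] = [0, 0, 0]
r1 m[N→φ1] = [0, 0, 0]
r1 m[N→φ2] = [0, 0, 0]
r1 m[N→φ3] = [0, 0, 0]
r2 m[φ0→L] = [2, 1, 0]
r2 m[φ0→M] = [4, 0, 1]
r2 m[φ1→L] = [1, 2, 0]
r2 m[φ1→N] = [1, 0, 6]
r2 m[φ2→M] = [0, 2, 0]
r2 m[φ2→N] = [0, 5, 0]
r2 m[φ3→M] = [0, 0, 0]
r2 m[φ3→N] = [5, 0, 0]
r2 m[L→φ0] = [1, 2, 0]
r2 m[L→φ1] = [2, 1, 0]
r2 m[M→φ0] = [0, 2, 0]
r2 m[M→φ2] = [4, 0, 1]
r2 m[M→φ3] = [4, 2, 1]
r2 m[N→φ1] = [5, 5, 0]
r2 m[N→φ2] = [6, 0, 6]
r2 m[N→φ3] = [1, 5, 6]
r3 m[φ0→L] = [4, 1, 2]
r3 m[φ0→M] = [4, 0, 3]
r3 m[φ1→L] = [6, 6, 5]
r3 m[φ1→N] = [3, 0, 7]
r3 m[φ2→M] = [6, 5, 6]
r3 m[φ2→N] = [4, 5, 1]
r3 m[φ3→M] = [5, 6, 6]
r3 m[φ3→N] = [7, 4, 1]
r3 m[L→φ0] = [1, 2, 0]
r3 m[L→φ1] = [2, 1, 0]
r3 m[M→φ0] = [0, 2, 0]
r3 m[M→φ2] = [4, 0, 1]
r3 m[M→φ3] = [4, 2, 1]
r3 m[N→φ1] = [5, 5, 0]
r3 m[N→φ2] = [6, 0, 6]
r3 m[N→φ3] = [1, 5, 6]
r4 m[φ0→L] = [4, 1, 2]
r4 m[φ0→M] = [4, 0, 3]
r4 m[φ1→L] = [6, 6, 5]
r4 m[φ1→N] = [3, 0, 7]
r4 m[φ2→M] = [6, 5, 6]
r4 m[φ2→N] = [4, 5, 1]
r4 m[φ3→M] = [5, 6, 6]
r4 m[φ3→N] = [7, 4, 1]
r4 m[L→φ0] = [6, 6, 5]
r4 m[L→φ1] = [4, 1, 2]
r4 m[M→φ0] = [11, 11, 12]
r4 m[M→φ2] = [9, 6, 9]
r4 m[M→φ3] = [10, 5, 9]
r4 m[N→φ1] = [11, 9, 2]
r4 m[N→φ2] = [10, 4, 8]
r4 m[N→φ3] = [7, 5, 8]
r5 m[φ0→L] = [13, 13, 11]
r5 m[φ0→M] = [9, 5, 7]
r5 m[φ1→L] = [9, 8, 9]
r5 m[φ1→N] = [5, 2, 7]
r5 m[φ2→M] = [10, 9, 8]
r5 m[φ2→N] = [9, 11, 8]
r5 m[φ3→M] = [5, 8, 8]
r5 m[φ3→N] = [10, 10, 5]
r5 m[L→φ0] = [6, 6, 5]
r5 m[L→φ1] = [4, 1, 2]
r5 m[M→φ0] = [11, 11, 12]
r5 m[M→φ2] = [9, 6, 9]
r5 m[M→φ3] = [10, 5, 9]
r5 m[N→φ1] = [11, 9, 2]
r5 m[N→φ2] = [10, 4, 8]
r5 m[N→φ3] = [7, 5, 8]
r6 m[φ0→L] = [13, 13, 11]
r6 m[φ0→M] = [9, 5, 7]
r6 m[φ1→L] = [9, 8, 9]
r6 m[φ1→N] = [5, 2, 7]
r6 m[φ2→M] = [10, 9, 8]
r6 m[φ2→N] = [9, 11, 8]
r6 m[φ3→M] = [5, 8, 8]
r6 m[φ3→N] = [10, 10, 5]
r6 m[L→φ0] = [9, 8, 9]
r6 m[L→φ1] = [13, 13, 11]
r6 m[M→φ0] = [15, 17, 16]
r6 m[M→φ2] = [14, 13, 15]
r6 m[M→φ3] = [19, 14, 15]
r6 m[N→φ1] = [19, 21, 13]
r6 m[N→φ2] = [15, 12, 12]
r6 m[N→φ3] = [14, 13, 15]
no fixed point within 6 rounds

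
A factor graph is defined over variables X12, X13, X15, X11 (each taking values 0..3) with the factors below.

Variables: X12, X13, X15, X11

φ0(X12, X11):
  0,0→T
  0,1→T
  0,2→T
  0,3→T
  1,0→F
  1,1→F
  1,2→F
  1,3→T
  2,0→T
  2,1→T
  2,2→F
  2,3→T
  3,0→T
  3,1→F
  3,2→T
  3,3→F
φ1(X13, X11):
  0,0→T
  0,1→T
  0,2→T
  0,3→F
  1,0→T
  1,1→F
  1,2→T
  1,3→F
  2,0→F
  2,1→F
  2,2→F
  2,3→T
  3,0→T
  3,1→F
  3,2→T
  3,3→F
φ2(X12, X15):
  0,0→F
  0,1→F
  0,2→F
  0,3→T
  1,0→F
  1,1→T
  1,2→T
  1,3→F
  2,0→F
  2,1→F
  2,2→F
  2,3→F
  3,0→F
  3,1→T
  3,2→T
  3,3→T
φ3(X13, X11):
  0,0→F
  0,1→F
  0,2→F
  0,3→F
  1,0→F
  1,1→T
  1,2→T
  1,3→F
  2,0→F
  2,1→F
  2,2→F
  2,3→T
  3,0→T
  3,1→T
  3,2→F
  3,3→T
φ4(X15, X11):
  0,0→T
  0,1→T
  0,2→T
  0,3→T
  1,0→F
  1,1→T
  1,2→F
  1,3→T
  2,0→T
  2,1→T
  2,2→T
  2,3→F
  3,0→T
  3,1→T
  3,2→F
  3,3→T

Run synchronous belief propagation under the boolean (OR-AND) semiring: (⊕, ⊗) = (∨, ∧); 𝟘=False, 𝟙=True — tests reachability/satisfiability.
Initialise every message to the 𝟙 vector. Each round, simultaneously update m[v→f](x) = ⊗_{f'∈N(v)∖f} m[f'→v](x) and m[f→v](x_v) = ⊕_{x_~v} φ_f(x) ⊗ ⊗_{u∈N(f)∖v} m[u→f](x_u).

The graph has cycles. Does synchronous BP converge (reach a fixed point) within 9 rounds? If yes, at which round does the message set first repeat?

CONVERGED at round 5

init: all messages = 𝟙 over 4 values
r1 m[φ0→X12] = [T, T, T, T]
r1 m[φ0→X11] = [T, T, T, T]
r1 m[φ1→X13] = [T, T, T, T]
r1 m[φ1→X11] = [T, T, T, T]
r1 m[φ2→X12] = [T, T, F, T]
r1 m[φ2→X15] = [F, T, T, T]
r1 m[φ3→X13] = [F, T, T, T]
r1 m[φ3→X11] = [T, T, T, T]
r1 m[φ4→X15] = [T, T, T, T]
r1 m[φ4→X11] = [T, T, T, T]
r1 m[X12→φ0] = [T, T, T, T]
r1 m[X12→φ2] = [T, T, T, T]
r1 m[X13→φ1] = [T, T, T, T]
r1 m[X13→φ3] = [T, T, T, T]
r1 m[X15→φ2] = [T, T, T, T]
r1 m[X15→φ4] = [T, T, T, T]
r1 m[X11→φ0] = [T, T, T, T]
r1 m[X11→φ1] = [T, T, T, T]
r1 m[X11→φ3] = [T, T, T, T]
r1 m[X11→φ4] = [T, T, T, T]
r2 m[φ0→X12] = [T, T, T, T]
r2 m[φ0→X11] = [T, T, T, T]
r2 m[φ1→X13] = [T, T, T, T]
r2 m[φ1→X11] = [T, T, T, T]
r2 m[φ2→X12] = [T, T, F, T]
r2 m[φ2→X15] = [F, T, T, T]
r2 m[φ3→X13] = [F, T, T, T]
r2 m[φ3→X11] = [T, T, T, T]
r2 m[φ4→X15] = [T, T, T, T]
r2 m[φ4→X11] = [T, T, T, T]
r2 m[X12→φ0] = [T, T, F, T]
r2 m[X12→φ2] = [T, T, T, T]
r2 m[X13→φ1] = [F, T, T, T]
r2 m[X13→φ3] = [T, T, T, T]
r2 m[X15→φ2] = [T, T, T, T]
r2 m[X15→φ4] = [F, T, T, T]
r2 m[X11→φ0] = [T, T, T, T]
r2 m[X11→φ1] = [T, T, T, T]
r2 m[X11→φ3] = [T, T, T, T]
r2 m[X11→φ4] = [T, T, T, T]
r3 m[φ0→X12] = [T, T, T, T]
r3 m[φ0→X11] = [T, T, T, T]
r3 m[φ1→X13] = [T, T, T, T]
r3 m[φ1→X11] = [T, F, T, T]
r3 m[φ2→X12] = [T, T, F, T]
r3 m[φ2→X15] = [F, T, T, T]
r3 m[φ3→X13] = [F, T, T, T]
r3 m[φ3→X11] = [T, T, T, T]
r3 m[φ4→X15] = [T, T, T, T]
r3 m[φ4→X11] = [T, T, T, T]
r3 m[X12→φ0] = [T, T, F, T]
r3 m[X12→φ2] = [T, T, T, T]
r3 m[X13→φ1] = [F, T, T, T]
r3 m[X13→φ3] = [T, T, T, T]
r3 m[X15→φ2] = [T, T, T, T]
r3 m[X15→φ4] = [F, T, T, T]
r3 m[X11→φ0] = [T, T, T, T]
r3 m[X11→φ1] = [T, T, T, T]
r3 m[X11→φ3] = [T, T, T, T]
r3 m[X11→φ4] = [T, T, T, T]
r4 m[φ0→X12] = [T, T, T, T]
r4 m[φ0→X11] = [T, T, T, T]
r4 m[φ1→X13] = [T, T, T, T]
r4 m[φ1→X11] = [T, F, T, T]
r4 m[φ2→X12] = [T, T, F, T]
r4 m[φ2→X15] = [F, T, T, T]
r4 m[φ3→X13] = [F, T, T, T]
r4 m[φ3→X11] = [T, T, T, T]
r4 m[φ4→X15] = [T, T, T, T]
r4 m[φ4→X11] = [T, T, T, T]
r4 m[X12→φ0] = [T, T, F, T]
r4 m[X12→φ2] = [T, T, T, T]
r4 m[X13→φ1] = [F, T, T, T]
r4 m[X13→φ3] = [T, T, T, T]
r4 m[X15→φ2] = [T, T, T, T]
r4 m[X15→φ4] = [F, T, T, T]
r4 m[X11→φ0] = [T, F, T, T]
r4 m[X11→φ1] = [T, T, T, T]
r4 m[X11→φ3] = [T, F, T, T]
r4 m[X11→φ4] = [T, F, T, T]
r5 m[φ0→X12] = [T, T, T, T]
r5 m[φ0→X11] = [T, T, T, T]
r5 m[φ1→X13] = [T, T, T, T]
r5 m[φ1→X11] = [T, F, T, T]
r5 m[φ2→X12] = [T, T, F, T]
r5 m[φ2→X15] = [F, T, T, T]
r5 m[φ3→X13] = [F, T, T, T]
r5 m[φ3→X11] = [T, T, T, T]
r5 m[φ4→X15] = [T, T, T, T]
r5 m[φ4→X11] = [T, T, T, T]
r5 m[X12→φ0] = [T, T, F, T]
r5 m[X12→φ2] = [T, T, T, T]
r5 m[X13→φ1] = [F, T, T, T]
r5 m[X13→φ3] = [T, T, T, T]
r5 m[X15→φ2] = [T, T, T, T]
r5 m[X15→φ4] = [F, T, T, T]
r5 m[X11→φ0] = [T, F, T, T]
r5 m[X11→φ1] = [T, T, T, T]
r5 m[X11→φ3] = [T, F, T, T]
r5 m[X11→φ4] = [T, F, T, T]
fixed point reached at round 5
messages reach a fixed point at round 5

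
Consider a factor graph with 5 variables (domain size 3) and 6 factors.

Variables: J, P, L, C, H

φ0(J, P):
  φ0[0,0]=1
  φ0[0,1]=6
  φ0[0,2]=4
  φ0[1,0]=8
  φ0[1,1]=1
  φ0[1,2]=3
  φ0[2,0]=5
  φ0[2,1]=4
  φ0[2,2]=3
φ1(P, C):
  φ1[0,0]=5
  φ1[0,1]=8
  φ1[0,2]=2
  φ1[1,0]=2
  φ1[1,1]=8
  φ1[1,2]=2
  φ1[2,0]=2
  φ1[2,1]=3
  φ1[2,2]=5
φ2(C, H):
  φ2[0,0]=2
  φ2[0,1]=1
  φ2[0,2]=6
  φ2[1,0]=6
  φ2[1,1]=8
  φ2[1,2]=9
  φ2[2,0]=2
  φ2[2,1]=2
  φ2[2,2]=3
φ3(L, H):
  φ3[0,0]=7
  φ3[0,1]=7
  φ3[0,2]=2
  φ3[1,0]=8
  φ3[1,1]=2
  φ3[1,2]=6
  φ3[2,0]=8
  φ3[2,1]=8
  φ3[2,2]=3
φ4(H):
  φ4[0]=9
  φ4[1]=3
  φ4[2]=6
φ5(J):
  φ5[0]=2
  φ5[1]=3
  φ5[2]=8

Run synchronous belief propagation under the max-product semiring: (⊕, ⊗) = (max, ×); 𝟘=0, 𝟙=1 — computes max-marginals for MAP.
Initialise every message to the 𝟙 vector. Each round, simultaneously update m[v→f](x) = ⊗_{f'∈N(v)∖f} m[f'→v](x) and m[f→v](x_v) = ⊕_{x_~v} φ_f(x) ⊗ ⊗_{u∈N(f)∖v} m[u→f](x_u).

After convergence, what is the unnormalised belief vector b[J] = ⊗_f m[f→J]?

init: all messages = 𝟙 over 3 values
r1 m[φ0→J] = [6, 8, 5]
r1 m[φ0→P] = [8, 6, 4]
r1 m[φ1→P] = [8, 8, 5]
r1 m[φ1→C] = [5, 8, 5]
r1 m[φ2→C] = [6, 9, 3]
r1 m[φ2→H] = [6, 8, 9]
r1 m[φ3→L] = [7, 8, 8]
r1 m[φ3→H] = [8, 8, 6]
r1 m[φ4→H] = [9, 3, 6]
r1 m[φ5→J] = [2, 3, 8]
r1 m[J→φ0] = [1, 1, 1]
r1 m[J→φ5] = [1, 1, 1]
r1 m[P→φ0] = [1, 1, 1]
r1 m[P→φ1] = [1, 1, 1]
r1 m[L→φ3] = [1, 1, 1]
r1 m[C→φ1] = [1, 1, 1]
r1 m[C→φ2] = [1, 1, 1]
r1 m[H→φ2] = [1, 1, 1]
r1 m[H→φ3] = [1, 1, 1]
r1 m[H→φ4] = [1, 1, 1]
r2 m[φ0→J] = [6, 8, 5]
r2 m[φ0→P] = [8, 6, 4]
r2 m[φ1→P] = [8, 8, 5]
r2 m[φ1→C] = [5, 8, 5]
r2 m[φ2→C] = [6, 9, 3]
r2 m[φ2→H] = [6, 8, 9]
r2 m[φ3→L] = [7, 8, 8]
r2 m[φ3→H] = [8, 8, 6]
r2 m[φ4→H] = [9, 3, 6]
r2 m[φ5→J] = [2, 3, 8]
r2 m[J→φ0] = [2, 3, 8]
r2 m[J→φ5] = [6, 8, 5]
r2 m[P→φ0] = [8, 8, 5]
r2 m[P→φ1] = [8, 6, 4]
r2 m[L→φ3] = [1, 1, 1]
r2 m[C→φ1] = [6, 9, 3]
r2 m[C→φ2] = [5, 8, 5]
r2 m[H→φ2] = [72, 24, 36]
r2 m[H→φ3] = [54, 24, 54]
r2 m[H→φ4] = [48, 64, 54]
r3 m[φ0→J] = [48, 64, 40]
r3 m[φ0→P] = [40, 32, 24]
r3 m[φ1→P] = [72, 72, 27]
r3 m[φ1→C] = [40, 64, 20]
r3 m[φ2→C] = [216, 432, 144]
r3 m[φ2→H] = [48, 64, 72]
r3 m[φ3→L] = [378, 432, 432]
r3 m[φ3→H] = [8, 8, 6]
r3 m[φ4→H] = [9, 3, 6]
r3 m[φ5→J] = [2, 3, 8]
r3 m[J→φ0] = [2, 3, 8]
r3 m[J→φ5] = [6, 8, 5]
r3 m[P→φ0] = [8, 8, 5]
r3 m[P→φ1] = [8, 6, 4]
r3 m[L→φ3] = [1, 1, 1]
r3 m[C→φ1] = [6, 9, 3]
r3 m[C→φ2] = [5, 8, 5]
r3 m[H→φ2] = [72, 24, 36]
r3 m[H→φ3] = [54, 24, 54]
r3 m[H→φ4] = [48, 64, 54]
r4 m[φ0→J] = [48, 64, 40]
r4 m[φ0→P] = [40, 32, 24]
r4 m[φ1→P] = [72, 72, 27]
r4 m[φ1→C] = [40, 64, 20]
r4 m[φ2→C] = [216, 432, 144]
r4 m[φ2→H] = [48, 64, 72]
r4 m[φ3→L] = [378, 432, 432]
r4 m[φ3→H] = [8, 8, 6]
r4 m[φ4→H] = [9, 3, 6]
r4 m[φ5→J] = [2, 3, 8]
r4 m[J→φ0] = [2, 3, 8]
r4 m[J→φ5] = [48, 64, 40]
r4 m[P→φ0] = [72, 72, 27]
r4 m[P→φ1] = [40, 32, 24]
r4 m[L→φ3] = [1, 1, 1]
r4 m[C→φ1] = [216, 432, 144]
r4 m[C→φ2] = [40, 64, 20]
r4 m[H→φ2] = [72, 24, 36]
r4 m[H→φ3] = [432, 192, 432]
r4 m[H→φ4] = [384, 512, 432]
r5 m[φ0→J] = [432, 576, 360]
r5 m[φ0→P] = [40, 32, 24]
r5 m[φ1→P] = [3456, 3456, 1296]
r5 m[φ1→C] = [200, 320, 120]
r5 m[φ2→C] = [216, 432, 144]
r5 m[φ2→H] = [384, 512, 576]
r5 m[φ3→L] = [3024, 3456, 3456]
r5 m[φ3→H] = [8, 8, 6]
r5 m[φ4→H] = [9, 3, 6]
r5 m[φ5→J] = [2, 3, 8]
r5 m[J→φ0] = [2, 3, 8]
r5 m[J→φ5] = [48, 64, 40]
r5 m[P→φ0] = [72, 72, 27]
r5 m[P→φ1] = [40, 32, 24]
r5 m[L→φ3] = [1, 1, 1]
r5 m[C→φ1] = [216, 432, 144]
r5 m[C→φ2] = [40, 64, 20]
r5 m[H→φ2] = [72, 24, 36]
r5 m[H→φ3] = [432, 192, 432]
r5 m[H→φ4] = [384, 512, 432]
r6 m[φ0→J] = [432, 576, 360]
r6 m[φ0→P] = [40, 32, 24]
r6 m[φ1→P] = [3456, 3456, 1296]
r6 m[φ1→C] = [200, 320, 120]
r6 m[φ2→C] = [216, 432, 144]
r6 m[φ2→H] = [384, 512, 576]
r6 m[φ3→L] = [3024, 3456, 3456]
r6 m[φ3→H] = [8, 8, 6]
r6 m[φ4→H] = [9, 3, 6]
r6 m[φ5→J] = [2, 3, 8]
r6 m[J→φ0] = [2, 3, 8]
r6 m[J→φ5] = [432, 576, 360]
r6 m[P→φ0] = [3456, 3456, 1296]
r6 m[P→φ1] = [40, 32, 24]
r6 m[L→φ3] = [1, 1, 1]
r6 m[C→φ1] = [216, 432, 144]
r6 m[C→φ2] = [200, 320, 120]
r6 m[H→φ2] = [72, 24, 36]
r6 m[H→φ3] = [3456, 1536, 3456]
r6 m[H→φ4] = [3072, 4096, 3456]
r7 m[φ0→J] = [20736, 27648, 17280]
r7 m[φ0→P] = [40, 32, 24]
r7 m[φ1→P] = [3456, 3456, 1296]
r7 m[φ1→C] = [200, 320, 120]
r7 m[φ2→C] = [216, 432, 144]
r7 m[φ2→H] = [1920, 2560, 2880]
r7 m[φ3→L] = [24192, 27648, 27648]
r7 m[φ3→H] = [8, 8, 6]
r7 m[φ4→H] = [9, 3, 6]
r7 m[φ5→J] = [2, 3, 8]
r7 m[J→φ0] = [2, 3, 8]
r7 m[J→φ5] = [432, 576, 360]
r7 m[P→φ0] = [3456, 3456, 1296]
r7 m[P→φ1] = [40, 32, 24]
r7 m[L→φ3] = [1, 1, 1]
r7 m[C→φ1] = [216, 432, 144]
r7 m[C→φ2] = [200, 320, 120]
r7 m[H→φ2] = [72, 24, 36]
r7 m[H→φ3] = [3456, 1536, 3456]
r7 m[H→φ4] = [3072, 4096, 3456]
r8 m[φ0→J] = [20736, 27648, 17280]
r8 m[φ0→P] = [40, 32, 24]
r8 m[φ1→P] = [3456, 3456, 1296]
r8 m[φ1→C] = [200, 320, 120]
r8 m[φ2→C] = [216, 432, 144]
r8 m[φ2→H] = [1920, 2560, 2880]
r8 m[φ3→L] = [24192, 27648, 27648]
r8 m[φ3→H] = [8, 8, 6]
r8 m[φ4→H] = [9, 3, 6]
r8 m[φ5→J] = [2, 3, 8]
r8 m[J→φ0] = [2, 3, 8]
r8 m[J→φ5] = [20736, 27648, 17280]
r8 m[P→φ0] = [3456, 3456, 1296]
r8 m[P→φ1] = [40, 32, 24]
r8 m[L→φ3] = [1, 1, 1]
r8 m[C→φ1] = [216, 432, 144]
r8 m[C→φ2] = [200, 320, 120]
r8 m[H→φ2] = [72, 24, 36]
r8 m[H→φ3] = [17280, 7680, 17280]
r8 m[H→φ4] = [15360, 20480, 17280]
r9 m[φ0→J] = [20736, 27648, 17280]
r9 m[φ0→P] = [40, 32, 24]
r9 m[φ1→P] = [3456, 3456, 1296]
r9 m[φ1→C] = [200, 320, 120]
r9 m[φ2→C] = [216, 432, 144]
r9 m[φ2→H] = [1920, 2560, 2880]
r9 m[φ3→L] = [120960, 138240, 138240]
r9 m[φ3→H] = [8, 8, 6]
r9 m[φ4→H] = [9, 3, 6]
r9 m[φ5→J] = [2, 3, 8]
r9 m[J→φ0] = [2, 3, 8]
r9 m[J→φ5] = [20736, 27648, 17280]
r9 m[P→φ0] = [3456, 3456, 1296]
r9 m[P→φ1] = [40, 32, 24]
r9 m[L→φ3] = [1, 1, 1]
r9 m[C→φ1] = [216, 432, 144]
r9 m[C→φ2] = [200, 320, 120]
r9 m[H→φ2] = [72, 24, 36]
r9 m[H→φ3] = [17280, 7680, 17280]
r9 m[H→φ4] = [15360, 20480, 17280]
r10 m[φ0→J] = [20736, 27648, 17280]
r10 m[φ0→P] = [40, 32, 24]
r10 m[φ1→P] = [3456, 3456, 1296]
r10 m[φ1→C] = [200, 320, 120]
r10 m[φ2→C] = [216, 432, 144]
r10 m[φ2→H] = [1920, 2560, 2880]
r10 m[φ3→L] = [120960, 138240, 138240]
r10 m[φ3→H] = [8, 8, 6]
r10 m[φ4→H] = [9, 3, 6]
r10 m[φ5→J] = [2, 3, 8]
r10 m[J→φ0] = [2, 3, 8]
r10 m[J→φ5] = [20736, 27648, 17280]
r10 m[P→φ0] = [3456, 3456, 1296]
r10 m[P→φ1] = [40, 32, 24]
r10 m[L→φ3] = [1, 1, 1]
r10 m[C→φ1] = [216, 432, 144]
r10 m[C→φ2] = [200, 320, 120]
r10 m[H→φ2] = [72, 24, 36]
r10 m[H→φ3] = [17280, 7680, 17280]
r10 m[H→φ4] = [15360, 20480, 17280]
fixed point reached at round 10
b[J] = ⊗ incoming = [41472, 82944, 138240]

b[J] = [41472, 82944, 138240]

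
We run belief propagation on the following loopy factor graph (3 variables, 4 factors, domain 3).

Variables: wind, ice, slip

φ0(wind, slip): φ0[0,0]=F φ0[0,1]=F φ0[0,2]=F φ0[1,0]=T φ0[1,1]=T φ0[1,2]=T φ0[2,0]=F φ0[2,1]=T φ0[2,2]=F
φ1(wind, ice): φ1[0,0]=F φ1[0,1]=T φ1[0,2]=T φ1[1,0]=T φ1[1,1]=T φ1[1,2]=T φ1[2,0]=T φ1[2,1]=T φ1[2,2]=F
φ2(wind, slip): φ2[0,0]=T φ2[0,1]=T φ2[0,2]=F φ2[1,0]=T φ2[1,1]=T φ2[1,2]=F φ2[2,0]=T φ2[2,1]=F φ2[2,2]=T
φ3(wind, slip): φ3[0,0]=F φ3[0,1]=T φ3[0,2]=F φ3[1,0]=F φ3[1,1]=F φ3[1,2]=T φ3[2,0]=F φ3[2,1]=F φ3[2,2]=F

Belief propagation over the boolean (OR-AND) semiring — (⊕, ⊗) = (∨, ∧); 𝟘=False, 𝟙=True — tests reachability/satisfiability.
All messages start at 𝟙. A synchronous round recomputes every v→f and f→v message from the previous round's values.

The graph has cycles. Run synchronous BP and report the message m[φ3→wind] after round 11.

message @ round 11 = [F, F, F]

init: all messages = 𝟙 over 3 values
r1 m[φ0→wind] = [F, T, T]
r1 m[φ0→slip] = [T, T, T]
r1 m[φ1→wind] = [T, T, T]
r1 m[φ1→ice] = [T, T, T]
r1 m[φ2→wind] = [T, T, T]
r1 m[φ2→slip] = [T, T, T]
r1 m[φ3→wind] = [T, T, F]
r1 m[φ3→slip] = [F, T, T]
r1 m[wind→φ0] = [T, T, T]
r1 m[wind→φ1] = [T, T, T]
r1 m[wind→φ2] = [T, T, T]
r1 m[wind→φ3] = [T, T, T]
r1 m[ice→φ1] = [T, T, T]
r1 m[slip→φ0] = [T, T, T]
r1 m[slip→φ2] = [T, T, T]
r1 m[slip→φ3] = [T, T, T]
r2 m[φ0→wind] = [F, T, T]
r2 m[φ0→slip] = [T, T, T]
r2 m[φ1→wind] = [T, T, T]
r2 m[φ1→ice] = [T, T, T]
r2 m[φ2→wind] = [T, T, T]
r2 m[φ2→slip] = [T, T, T]
r2 m[φ3→wind] = [T, T, F]
r2 m[φ3→slip] = [F, T, T]
r2 m[wind→φ0] = [T, T, F]
r2 m[wind→φ1] = [F, T, F]
r2 m[wind→φ2] = [F, T, F]
r2 m[wind→φ3] = [F, T, T]
r2 m[ice→φ1] = [T, T, T]
r2 m[slip→φ0] = [F, T, T]
r2 m[slip→φ2] = [F, T, T]
r2 m[slip→φ3] = [T, T, T]
r3 m[φ0→wind] = [F, T, T]
r3 m[φ0→slip] = [T, T, T]
r3 m[φ1→wind] = [T, T, T]
r3 m[φ1→ice] = [T, T, T]
r3 m[φ2→wind] = [T, T, T]
r3 m[φ2→slip] = [T, T, F]
r3 m[φ3→wind] = [T, T, F]
r3 m[φ3→slip] = [F, F, T]
r3 m[wind→φ0] = [T, T, F]
r3 m[wind→φ1] = [F, T, F]
r3 m[wind→φ2] = [F, T, F]
r3 m[wind→φ3] = [F, T, T]
r3 m[ice→φ1] = [T, T, T]
r3 m[slip→φ0] = [F, T, T]
r3 m[slip→φ2] = [F, T, T]
r3 m[slip→φ3] = [T, T, T]
r4 m[φ0→wind] = [F, T, T]
r4 m[φ0→slip] = [T, T, T]
r4 m[φ1→wind] = [T, T, T]
r4 m[φ1→ice] = [T, T, T]
r4 m[φ2→wind] = [T, T, T]
r4 m[φ2→slip] = [T, T, F]
r4 m[φ3→wind] = [T, T, F]
r4 m[φ3→slip] = [F, F, T]
r4 m[wind→φ0] = [T, T, F]
r4 m[wind→φ1] = [F, T, F]
r4 m[wind→φ2] = [F, T, F]
r4 m[wind→φ3] = [F, T, T]
r4 m[ice→φ1] = [T, T, T]
r4 m[slip→φ0] = [F, F, F]
r4 m[slip→φ2] = [F, F, T]
r4 m[slip→φ3] = [T, T, F]
r5 m[φ0→wind] = [F, F, F]
r5 m[φ0→slip] = [T, T, T]
r5 m[φ1→wind] = [T, T, T]
r5 m[φ1→ice] = [T, T, T]
r5 m[φ2→wind] = [F, F, T]
r5 m[φ2→slip] = [T, T, F]
r5 m[φ3→wind] = [T, F, F]
r5 m[φ3→slip] = [F, F, T]
r5 m[wind→φ0] = [T, T, F]
r5 m[wind→φ1] = [F, T, F]
r5 m[wind→φ2] = [F, T, F]
r5 m[wind→φ3] = [F, T, T]
r5 m[ice→φ1] = [T, T, T]
r5 m[slip→φ0] = [F, F, F]
r5 m[slip→φ2] = [F, F, T]
r5 m[slip→φ3] = [T, T, F]
r6 m[φ0→wind] = [F, F, F]
r6 m[φ0→slip] = [T, T, T]
r6 m[φ1→wind] = [T, T, T]
r6 m[φ1→ice] = [T, T, T]
r6 m[φ2→wind] = [F, F, T]
r6 m[φ2→slip] = [T, T, F]
r6 m[φ3→wind] = [T, F, F]
r6 m[φ3→slip] = [F, F, T]
r6 m[wind→φ0] = [F, F, F]
r6 m[wind→φ1] = [F, F, F]
r6 m[wind→φ2] = [F, F, F]
r6 m[wind→φ3] = [F, F, F]
r6 m[ice→φ1] = [T, T, T]
r6 m[slip→φ0] = [F, F, F]
r6 m[slip→φ2] = [F, F, T]
r6 m[slip→φ3] = [T, T, F]
r7 m[φ0→wind] = [F, F, F]
r7 m[φ0→slip] = [F, F, F]
r7 m[φ1→wind] = [T, T, T]
r7 m[φ1→ice] = [F, F, F]
r7 m[φ2→wind] = [F, F, T]
r7 m[φ2→slip] = [F, F, F]
r7 m[φ3→wind] = [T, F, F]
r7 m[φ3→slip] = [F, F, F]
r7 m[wind→φ0] = [F, F, F]
r7 m[wind→φ1] = [F, F, F]
r7 m[wind→φ2] = [F, F, F]
r7 m[wind→φ3] = [F, F, F]
r7 m[ice→φ1] = [T, T, T]
r7 m[slip→φ0] = [F, F, F]
r7 m[slip→φ2] = [F, F, T]
r7 m[slip→φ3] = [T, T, F]
r8 m[φ0→wind] = [F, F, F]
r8 m[φ0→slip] = [F, F, F]
r8 m[φ1→wind] = [T, T, T]
r8 m[φ1→ice] = [F, F, F]
r8 m[φ2→wind] = [F, F, T]
r8 m[φ2→slip] = [F, F, F]
r8 m[φ3→wind] = [T, F, F]
r8 m[φ3→slip] = [F, F, F]
r8 m[wind→φ0] = [F, F, F]
r8 m[wind→φ1] = [F, F, F]
r8 m[wind→φ2] = [F, F, F]
r8 m[wind→φ3] = [F, F, F]
r8 m[ice→φ1] = [T, T, T]
r8 m[slip→φ0] = [F, F, F]
r8 m[slip→φ2] = [F, F, F]
r8 m[slip→φ3] = [F, F, F]
r9 m[φ0→wind] = [F, F, F]
r9 m[φ0→slip] = [F, F, F]
r9 m[φ1→wind] = [T, T, T]
r9 m[φ1→ice] = [F, F, F]
r9 m[φ2→wind] = [F, F, F]
r9 m[φ2→slip] = [F, F, F]
r9 m[φ3→wind] = [F, F, F]
r9 m[φ3→slip] = [F, F, F]
r9 m[wind→φ0] = [F, F, F]
r9 m[wind→φ1] = [F, F, F]
r9 m[wind→φ2] = [F, F, F]
r9 m[wind→φ3] = [F, F, F]
r9 m[ice→φ1] = [T, T, T]
r9 m[slip→φ0] = [F, F, F]
r9 m[slip→φ2] = [F, F, F]
r9 m[slip→φ3] = [F, F, F]
r10 m[φ0→wind] = [F, F, F]
r10 m[φ0→slip] = [F, F, F]
r10 m[φ1→wind] = [T, T, T]
r10 m[φ1→ice] = [F, F, F]
r10 m[φ2→wind] = [F, F, F]
r10 m[φ2→slip] = [F, F, F]
r10 m[φ3→wind] = [F, F, F]
r10 m[φ3→slip] = [F, F, F]
r10 m[wind→φ0] = [F, F, F]
r10 m[wind→φ1] = [F, F, F]
r10 m[wind→φ2] = [F, F, F]
r10 m[wind→φ3] = [F, F, F]
r10 m[ice→φ1] = [T, T, T]
r10 m[slip→φ0] = [F, F, F]
r10 m[slip→φ2] = [F, F, F]
r10 m[slip→φ3] = [F, F, F]
r11 m[φ0→wind] = [F, F, F]
r11 m[φ0→slip] = [F, F, F]
r11 m[φ1→wind] = [T, T, T]
r11 m[φ1→ice] = [F, F, F]
r11 m[φ2→wind] = [F, F, F]
r11 m[φ2→slip] = [F, F, F]
r11 m[φ3→wind] = [F, F, F]
r11 m[φ3→slip] = [F, F, F]
r11 m[wind→φ0] = [F, F, F]
r11 m[wind→φ1] = [F, F, F]
r11 m[wind→φ2] = [F, F, F]
r11 m[wind→φ3] = [F, F, F]
r11 m[ice→φ1] = [T, T, T]
r11 m[slip→φ0] = [F, F, F]
r11 m[slip→φ2] = [F, F, F]
r11 m[slip→φ3] = [F, F, F]
fixed point reached at round 10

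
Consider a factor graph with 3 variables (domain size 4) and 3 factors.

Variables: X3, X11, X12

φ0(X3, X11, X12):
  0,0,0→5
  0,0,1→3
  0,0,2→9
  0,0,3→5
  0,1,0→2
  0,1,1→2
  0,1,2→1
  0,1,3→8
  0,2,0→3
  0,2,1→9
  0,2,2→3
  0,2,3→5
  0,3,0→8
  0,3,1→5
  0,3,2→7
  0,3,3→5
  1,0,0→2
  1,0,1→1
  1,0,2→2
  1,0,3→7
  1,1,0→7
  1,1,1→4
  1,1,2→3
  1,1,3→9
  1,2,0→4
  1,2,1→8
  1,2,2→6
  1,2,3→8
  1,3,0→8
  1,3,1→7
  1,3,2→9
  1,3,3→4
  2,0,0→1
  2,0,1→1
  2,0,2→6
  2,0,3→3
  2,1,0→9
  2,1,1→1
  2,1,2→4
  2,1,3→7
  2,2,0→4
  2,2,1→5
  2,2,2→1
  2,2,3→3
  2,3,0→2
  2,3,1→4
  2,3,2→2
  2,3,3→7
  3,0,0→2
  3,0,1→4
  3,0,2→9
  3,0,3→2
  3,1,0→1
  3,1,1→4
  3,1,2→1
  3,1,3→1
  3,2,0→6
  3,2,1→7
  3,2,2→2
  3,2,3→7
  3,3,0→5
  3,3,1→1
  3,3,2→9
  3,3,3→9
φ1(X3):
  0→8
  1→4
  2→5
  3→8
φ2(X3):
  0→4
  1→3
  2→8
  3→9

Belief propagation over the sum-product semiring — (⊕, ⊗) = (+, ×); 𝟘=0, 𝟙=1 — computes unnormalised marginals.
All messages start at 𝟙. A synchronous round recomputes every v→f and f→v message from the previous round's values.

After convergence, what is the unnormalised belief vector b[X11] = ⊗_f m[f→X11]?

init: all messages = 𝟙 over 4 values
r1 m[φ0→X3] = [80, 89, 60, 70]
r1 m[φ0→X11] = [62, 64, 81, 92]
r1 m[φ0→X12] = [69, 66, 74, 90]
r1 m[φ1→X3] = [8, 4, 5, 8]
r1 m[φ2→X3] = [4, 3, 8, 9]
r1 m[X3→φ0] = [1, 1, 1, 1]
r1 m[X3→φ1] = [1, 1, 1, 1]
r1 m[X3→φ2] = [1, 1, 1, 1]
r1 m[X11→φ0] = [1, 1, 1, 1]
r1 m[X12→φ0] = [1, 1, 1, 1]
r2 m[φ0→X3] = [80, 89, 60, 70]
r2 m[φ0→X11] = [62, 64, 81, 92]
r2 m[φ0→X12] = [69, 66, 74, 90]
r2 m[φ1→X3] = [8, 4, 5, 8]
r2 m[φ2→X3] = [4, 3, 8, 9]
r2 m[X3→φ0] = [32, 12, 40, 72]
r2 m[X3→φ1] = [320, 267, 480, 630]
r2 m[X3→φ2] = [640, 356, 300, 560]
r2 m[X11→φ0] = [1, 1, 1, 1]
r2 m[X12→φ0] = [1, 1, 1, 1]
r3 m[φ0→X3] = [80, 89, 60, 70]
r3 m[φ0→X11] = [2512, 2036, 3056, 3464]
r3 m[φ0→X12] = [2476, 2440, 2912, 3240]
r3 m[φ1→X3] = [8, 4, 5, 8]
r3 m[φ2→X3] = [4, 3, 8, 9]
r3 m[X3→φ0] = [32, 12, 40, 72]
r3 m[X3→φ1] = [320, 267, 480, 630]
r3 m[X3→φ2] = [640, 356, 300, 560]
r3 m[X11→φ0] = [1, 1, 1, 1]
r3 m[X12→φ0] = [1, 1, 1, 1]
r4 m[φ0→X3] = [80, 89, 60, 70]
r4 m[φ0→X11] = [2512, 2036, 3056, 3464]
r4 m[φ0→X12] = [2476, 2440, 2912, 3240]
r4 m[φ1→X3] = [8, 4, 5, 8]
r4 m[φ2→X3] = [4, 3, 8, 9]
r4 m[X3→φ0] = [32, 12, 40, 72]
r4 m[X3→φ1] = [320, 267, 480, 630]
r4 m[X3→φ2] = [640, 356, 300, 560]
r4 m[X11→φ0] = [1, 1, 1, 1]
r4 m[X12→φ0] = [1, 1, 1, 1]
fixed point reached at round 4
b[X11] = ⊗ incoming = [2512, 2036, 3056, 3464]

b[X11] = [2512, 2036, 3056, 3464]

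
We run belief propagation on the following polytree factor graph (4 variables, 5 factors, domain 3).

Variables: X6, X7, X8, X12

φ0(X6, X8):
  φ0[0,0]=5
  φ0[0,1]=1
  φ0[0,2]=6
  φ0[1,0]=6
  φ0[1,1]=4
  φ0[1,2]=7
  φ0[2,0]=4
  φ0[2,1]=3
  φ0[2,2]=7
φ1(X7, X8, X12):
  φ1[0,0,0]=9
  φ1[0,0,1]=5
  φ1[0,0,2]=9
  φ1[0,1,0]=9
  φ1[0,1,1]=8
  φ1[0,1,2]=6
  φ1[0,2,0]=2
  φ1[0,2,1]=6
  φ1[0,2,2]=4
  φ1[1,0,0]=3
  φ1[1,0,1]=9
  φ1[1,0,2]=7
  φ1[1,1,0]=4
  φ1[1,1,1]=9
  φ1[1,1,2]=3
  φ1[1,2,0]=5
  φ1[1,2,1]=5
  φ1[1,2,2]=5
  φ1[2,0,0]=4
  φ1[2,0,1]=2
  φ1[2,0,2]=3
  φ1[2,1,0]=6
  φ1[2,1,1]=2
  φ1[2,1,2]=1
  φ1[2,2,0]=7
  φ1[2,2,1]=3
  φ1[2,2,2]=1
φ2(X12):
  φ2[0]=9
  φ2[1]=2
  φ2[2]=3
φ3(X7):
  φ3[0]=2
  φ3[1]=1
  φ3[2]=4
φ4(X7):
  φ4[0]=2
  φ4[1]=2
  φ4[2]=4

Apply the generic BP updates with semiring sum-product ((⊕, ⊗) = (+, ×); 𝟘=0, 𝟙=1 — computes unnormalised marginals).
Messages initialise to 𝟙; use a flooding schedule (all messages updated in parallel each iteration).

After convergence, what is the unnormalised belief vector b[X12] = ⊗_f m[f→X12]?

b[X12] = [47790, 6692, 8034]

init: all messages = 𝟙 over 3 values
r1 m[φ0→X6] = [12, 17, 14]
r1 m[φ0→X8] = [15, 8, 20]
r1 m[φ1→X7] = [58, 50, 29]
r1 m[φ1→X8] = [51, 48, 38]
r1 m[φ1→X12] = [49, 49, 39]
r1 m[φ2→X12] = [9, 2, 3]
r1 m[φ3→X7] = [2, 1, 4]
r1 m[φ4→X7] = [2, 2, 4]
r1 m[X6→φ0] = [1, 1, 1]
r1 m[X7→φ1] = [1, 1, 1]
r1 m[X7→φ3] = [1, 1, 1]
r1 m[X7→φ4] = [1, 1, 1]
r1 m[X8→φ0] = [1, 1, 1]
r1 m[X8→φ1] = [1, 1, 1]
r1 m[X12→φ1] = [1, 1, 1]
r1 m[X12→φ2] = [1, 1, 1]
r2 m[φ0→X6] = [12, 17, 14]
r2 m[φ0→X8] = [15, 8, 20]
r2 m[φ1→X7] = [58, 50, 29]
r2 m[φ1→X8] = [51, 48, 38]
r2 m[φ1→X12] = [49, 49, 39]
r2 m[φ2→X12] = [9, 2, 3]
r2 m[φ3→X7] = [2, 1, 4]
r2 m[φ4→X7] = [2, 2, 4]
r2 m[X6→φ0] = [1, 1, 1]
r2 m[X7→φ1] = [4, 2, 16]
r2 m[X7→φ3] = [116, 100, 116]
r2 m[X7→φ4] = [116, 50, 116]
r2 m[X8→φ0] = [51, 48, 38]
r2 m[X8→φ1] = [15, 8, 20]
r2 m[X12→φ1] = [9, 2, 3]
r2 m[X12→φ2] = [49, 49, 39]
r3 m[φ0→X6] = [531, 764, 614]
r3 m[φ0→X8] = [15, 8, 20]
r3 m[φ1→X7] = [3530, 2894, 2663]
r3 m[φ1→X8] = [1388, 1562, 1460]
r3 m[φ1→X12] = [5310, 3346, 2678]
r3 m[φ2→X12] = [9, 2, 3]
r3 m[φ3→X7] = [2, 1, 4]
r3 m[φ4→X7] = [2, 2, 4]
r3 m[X6→φ0] = [1, 1, 1]
r3 m[X7→φ1] = [4, 2, 16]
r3 m[X7→φ3] = [116, 100, 116]
r3 m[X7→φ4] = [116, 50, 116]
r3 m[X8→φ0] = [51, 48, 38]
r3 m[X8→φ1] = [15, 8, 20]
r3 m[X12→φ1] = [9, 2, 3]
r3 m[X12→φ2] = [49, 49, 39]
r4 m[φ0→X6] = [531, 764, 614]
r4 m[φ0→X8] = [15, 8, 20]
r4 m[φ1→X7] = [3530, 2894, 2663]
r4 m[φ1→X8] = [1388, 1562, 1460]
r4 m[φ1→X12] = [5310, 3346, 2678]
r4 m[φ2→X12] = [9, 2, 3]
r4 m[φ3→X7] = [2, 1, 4]
r4 m[φ4→X7] = [2, 2, 4]
r4 m[X6→φ0] = [1, 1, 1]
r4 m[X7→φ1] = [4, 2, 16]
r4 m[X7→φ3] = [7060, 5788, 10652]
r4 m[X7→φ4] = [7060, 2894, 10652]
r4 m[X8→φ0] = [1388, 1562, 1460]
r4 m[X8→φ1] = [15, 8, 20]
r4 m[X12→φ1] = [9, 2, 3]
r4 m[X12→φ2] = [5310, 3346, 2678]
r5 m[φ0→X6] = [17262, 24796, 20458]
r5 m[φ0→X8] = [15, 8, 20]
r5 m[φ1→X7] = [3530, 2894, 2663]
r5 m[φ1→X8] = [1388, 1562, 1460]
r5 m[φ1→X12] = [5310, 3346, 2678]
r5 m[φ2→X12] = [9, 2, 3]
r5 m[φ3→X7] = [2, 1, 4]
r5 m[φ4→X7] = [2, 2, 4]
r5 m[X6→φ0] = [1, 1, 1]
r5 m[X7→φ1] = [4, 2, 16]
r5 m[X7→φ3] = [7060, 5788, 10652]
r5 m[X7→φ4] = [7060, 2894, 10652]
r5 m[X8→φ0] = [1388, 1562, 1460]
r5 m[X8→φ1] = [15, 8, 20]
r5 m[X12→φ1] = [9, 2, 3]
r5 m[X12→φ2] = [5310, 3346, 2678]
r6 m[φ0→X6] = [17262, 24796, 20458]
r6 m[φ0→X8] = [15, 8, 20]
r6 m[φ1→X7] = [3530, 2894, 2663]
r6 m[φ1→X8] = [1388, 1562, 1460]
r6 m[φ1→X12] = [5310, 3346, 2678]
r6 m[φ2→X12] = [9, 2, 3]
r6 m[φ3→X7] = [2, 1, 4]
r6 m[φ4→X7] = [2, 2, 4]
r6 m[X6→φ0] = [1, 1, 1]
r6 m[X7→φ1] = [4, 2, 16]
r6 m[X7→φ3] = [7060, 5788, 10652]
r6 m[X7→φ4] = [7060, 2894, 10652]
r6 m[X8→φ0] = [1388, 1562, 1460]
r6 m[X8→φ1] = [15, 8, 20]
r6 m[X12→φ1] = [9, 2, 3]
r6 m[X12→φ2] = [5310, 3346, 2678]
fixed point reached at round 6
b[X12] = ⊗ incoming = [47790, 6692, 8034]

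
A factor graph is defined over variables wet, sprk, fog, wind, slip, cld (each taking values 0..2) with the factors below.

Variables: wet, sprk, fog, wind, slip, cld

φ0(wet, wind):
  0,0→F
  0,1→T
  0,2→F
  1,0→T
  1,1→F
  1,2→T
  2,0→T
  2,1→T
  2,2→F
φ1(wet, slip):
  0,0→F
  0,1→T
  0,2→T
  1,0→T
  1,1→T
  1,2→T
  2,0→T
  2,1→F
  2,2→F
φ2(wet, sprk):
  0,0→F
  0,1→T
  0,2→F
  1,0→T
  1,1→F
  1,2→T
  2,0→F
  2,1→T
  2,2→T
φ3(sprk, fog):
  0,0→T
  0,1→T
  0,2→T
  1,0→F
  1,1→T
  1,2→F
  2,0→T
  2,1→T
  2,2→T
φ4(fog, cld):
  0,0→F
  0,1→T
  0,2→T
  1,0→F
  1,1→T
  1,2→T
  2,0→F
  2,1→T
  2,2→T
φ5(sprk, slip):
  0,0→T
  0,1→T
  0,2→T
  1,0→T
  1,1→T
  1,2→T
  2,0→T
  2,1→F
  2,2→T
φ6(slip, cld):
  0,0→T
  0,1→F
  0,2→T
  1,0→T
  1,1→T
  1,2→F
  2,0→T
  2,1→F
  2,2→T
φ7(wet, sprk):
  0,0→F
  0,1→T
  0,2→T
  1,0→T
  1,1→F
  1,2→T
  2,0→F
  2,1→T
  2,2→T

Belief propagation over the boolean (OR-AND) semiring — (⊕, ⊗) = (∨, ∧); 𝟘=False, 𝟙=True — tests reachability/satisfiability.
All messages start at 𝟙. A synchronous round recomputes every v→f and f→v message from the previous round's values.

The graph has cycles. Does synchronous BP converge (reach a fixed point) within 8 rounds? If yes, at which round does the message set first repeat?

init: all messages = 𝟙 over 3 values
r1 m[φ0→wet] = [T, T, T]
r1 m[φ0→wind] = [T, T, T]
r1 m[φ1→wet] = [T, T, T]
r1 m[φ1→slip] = [T, T, T]
r1 m[φ2→wet] = [T, T, T]
r1 m[φ2→sprk] = [T, T, T]
r1 m[φ3→sprk] = [T, T, T]
r1 m[φ3→fog] = [T, T, T]
r1 m[φ4→fog] = [T, T, T]
r1 m[φ4→cld] = [F, T, T]
r1 m[φ5→sprk] = [T, T, T]
r1 m[φ5→slip] = [T, T, T]
r1 m[φ6→slip] = [T, T, T]
r1 m[φ6→cld] = [T, T, T]
r1 m[φ7→wet] = [T, T, T]
r1 m[φ7→sprk] = [T, T, T]
r1 m[wet→φ0] = [T, T, T]
r1 m[wet→φ1] = [T, T, T]
r1 m[wet→φ2] = [T, T, T]
r1 m[wet→φ7] = [T, T, T]
r1 m[sprk→φ2] = [T, T, T]
r1 m[sprk→φ3] = [T, T, T]
r1 m[sprk→φ5] = [T, T, T]
r1 m[sprk→φ7] = [T, T, T]
r1 m[fog→φ3] = [T, T, T]
r1 m[fog→φ4] = [T, T, T]
r1 m[wind→φ0] = [T, T, T]
r1 m[slip→φ1] = [T, T, T]
r1 m[slip→φ5] = [T, T, T]
r1 m[slip→φ6] = [T, T, T]
r1 m[cld→φ4] = [T, T, T]
r1 m[cld→φ6] = [T, T, T]
r2 m[φ0→wet] = [T, T, T]
r2 m[φ0→wind] = [T, T, T]
r2 m[φ1→wet] = [T, T, T]
r2 m[φ1→slip] = [T, T, T]
r2 m[φ2→wet] = [T, T, T]
r2 m[φ2→sprk] = [T, T, T]
r2 m[φ3→sprk] = [T, T, T]
r2 m[φ3→fog] = [T, T, T]
r2 m[φ4→fog] = [T, T, T]
r2 m[φ4→cld] = [F, T, T]
r2 m[φ5→sprk] = [T, T, T]
r2 m[φ5→slip] = [T, T, T]
r2 m[φ6→slip] = [T, T, T]
r2 m[φ6→cld] = [T, T, T]
r2 m[φ7→wet] = [T, T, T]
r2 m[φ7→sprk] = [T, T, T]
r2 m[wet→φ0] = [T, T, T]
r2 m[wet→φ1] = [T, T, T]
r2 m[wet→φ2] = [T, T, T]
r2 m[wet→φ7] = [T, T, T]
r2 m[sprk→φ2] = [T, T, T]
r2 m[sprk→φ3] = [T, T, T]
r2 m[sprk→φ5] = [T, T, T]
r2 m[sprk→φ7] = [T, T, T]
r2 m[fog→φ3] = [T, T, T]
r2 m[fog→φ4] = [T, T, T]
r2 m[wind→φ0] = [T, T, T]
r2 m[slip→φ1] = [T, T, T]
r2 m[slip→φ5] = [T, T, T]
r2 m[slip→φ6] = [T, T, T]
r2 m[cld→φ4] = [T, T, T]
r2 m[cld→φ6] = [F, T, T]
r3 m[φ0→wet] = [T, T, T]
r3 m[φ0→wind] = [T, T, T]
r3 m[φ1→wet] = [T, T, T]
r3 m[φ1→slip] = [T, T, T]
r3 m[φ2→wet] = [T, T, T]
r3 m[φ2→sprk] = [T, T, T]
r3 m[φ3→sprk] = [T, T, T]
r3 m[φ3→fog] = [T, T, T]
r3 m[φ4→fog] = [T, T, T]
r3 m[φ4→cld] = [F, T, T]
r3 m[φ5→sprk] = [T, T, T]
r3 m[φ5→slip] = [T, T, T]
r3 m[φ6→slip] = [T, T, T]
r3 m[φ6→cld] = [T, T, T]
r3 m[φ7→wet] = [T, T, T]
r3 m[φ7→sprk] = [T, T, T]
r3 m[wet→φ0] = [T, T, T]
r3 m[wet→φ1] = [T, T, T]
r3 m[wet→φ2] = [T, T, T]
r3 m[wet→φ7] = [T, T, T]
r3 m[sprk→φ2] = [T, T, T]
r3 m[sprk→φ3] = [T, T, T]
r3 m[sprk→φ5] = [T, T, T]
r3 m[sprk→φ7] = [T, T, T]
r3 m[fog→φ3] = [T, T, T]
r3 m[fog→φ4] = [T, T, T]
r3 m[wind→φ0] = [T, T, T]
r3 m[slip→φ1] = [T, T, T]
r3 m[slip→φ5] = [T, T, T]
r3 m[slip→φ6] = [T, T, T]
r3 m[cld→φ4] = [T, T, T]
r3 m[cld→φ6] = [F, T, T]
fixed point reached at round 3
messages reach a fixed point at round 3

CONVERGED at round 3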